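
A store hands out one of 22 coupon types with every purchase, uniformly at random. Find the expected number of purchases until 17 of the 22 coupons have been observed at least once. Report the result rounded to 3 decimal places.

30.965

Going from k to k+1 distinct takes a geometric number of purchases with mean 22/(22-k).
Sum over k = 0,...,16: E = 22/22 + 22/21 + 22/20 + ... + 22/7 + 22/6 = 30.9646.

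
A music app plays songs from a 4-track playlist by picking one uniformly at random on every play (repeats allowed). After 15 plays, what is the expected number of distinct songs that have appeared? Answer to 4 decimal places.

For each song, P(seen in 15 plays) = 1 - (3/4)^15 = 0.98664.
By linearity of expectation, E[distinct seen] = 4·(1 - (3/4)^15) = 3.94655.

3.9465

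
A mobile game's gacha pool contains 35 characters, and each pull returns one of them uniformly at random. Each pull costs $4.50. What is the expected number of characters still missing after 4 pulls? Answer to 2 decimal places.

31.17

For each character, P(unseen after 4) = (34/35)^4 = 0.891.
By linearity of expectation, E[unseen] = 35·(34/35)^4 = 31.168.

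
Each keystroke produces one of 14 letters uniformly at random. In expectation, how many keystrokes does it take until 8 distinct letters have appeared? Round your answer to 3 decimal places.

11.222

With k distinct letters already seen, the next new one arrives after an expected 14/(14-k) keystrokes.
Sum over k = 0,...,7: E = 14/14 + 14/13 + 14/12 + ... + 14/8 + 14/7 = 11.2219.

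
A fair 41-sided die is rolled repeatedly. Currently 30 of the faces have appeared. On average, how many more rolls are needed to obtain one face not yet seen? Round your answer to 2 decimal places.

Each roll yields a new face with probability (41-30)/41 = 11/41, so the wait is geometric with mean 41/11.
E = 41/11 = 3.727.

3.73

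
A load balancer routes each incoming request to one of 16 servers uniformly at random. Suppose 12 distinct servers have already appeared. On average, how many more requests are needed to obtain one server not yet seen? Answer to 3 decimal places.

The number of requests until the next new server is geometric with success probability 4/16, so its mean is 16/4.
E = 16/4 = 4.0000.

4.000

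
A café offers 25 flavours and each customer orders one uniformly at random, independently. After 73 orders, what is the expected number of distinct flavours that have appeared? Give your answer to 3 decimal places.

23.730

For each flavour, P(seen in 73 orders) = 1 - (24/25)^73 = 0.9492.
By linearity of expectation, E[distinct seen] = 25·(1 - (24/25)^73) = 23.7302.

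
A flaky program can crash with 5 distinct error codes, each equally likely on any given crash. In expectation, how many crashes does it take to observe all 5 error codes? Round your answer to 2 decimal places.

The wait to go from k to k+1 distinct error codes is geometric with mean 5/(5-k).
E[T] = 5/5 + 5/4 + 5/3 + 5/2 + 5/1 = 5·H_{5}.
H_{5} = 2.283, so E[T] = 11.417.

11.42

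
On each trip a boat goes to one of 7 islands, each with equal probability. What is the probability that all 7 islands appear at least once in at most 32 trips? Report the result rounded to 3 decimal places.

By inclusion–exclusion over which islands are missing,
P(all seen) = Σ_{j=0}^{7} (-1)^j C(7,j)((7-j)/7)^32
= 1.0000 - 0.0504 + 0.0004 - 0.0000 + 0.0000 - 0.0000 + 0.0000 - 0.0000
= 0.9500.

0.950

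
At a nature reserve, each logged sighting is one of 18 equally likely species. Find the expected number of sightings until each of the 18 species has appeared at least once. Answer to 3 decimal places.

62.912

Split into phases: going from k distinct to k+1 distinct takes on average 18/(18-k) sightings.
E[T] = 18/18 + 18/17 + 18/16 + ... + 18/2 + 18/1 = 18·H_{18}.
H_{18} = 3.4951, so E[T] = 62.9119.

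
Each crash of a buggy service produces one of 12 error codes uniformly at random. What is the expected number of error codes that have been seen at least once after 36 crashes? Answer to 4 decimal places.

11.4766

For each error code, P(seen in 36 crashes) = 1 - (11/12)^36 = 0.95639.
By linearity of expectation, E[distinct seen] = 12·(1 - (11/12)^36) = 11.47665.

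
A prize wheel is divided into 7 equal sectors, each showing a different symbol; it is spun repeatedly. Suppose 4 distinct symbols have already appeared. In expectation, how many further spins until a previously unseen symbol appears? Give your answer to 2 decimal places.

2.33

The number of spins until the next new symbol is geometric with success probability 3/7, so its mean is 7/3.
E = 7/3 = 2.333.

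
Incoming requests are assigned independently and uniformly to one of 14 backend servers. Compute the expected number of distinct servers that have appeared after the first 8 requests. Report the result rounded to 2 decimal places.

6.26

For each server, P(seen in 8 requests) = 1 - (13/14)^8 = 0.447.
By linearity of expectation, E[distinct seen] = 14·(1 - (13/14)^8) = 6.262.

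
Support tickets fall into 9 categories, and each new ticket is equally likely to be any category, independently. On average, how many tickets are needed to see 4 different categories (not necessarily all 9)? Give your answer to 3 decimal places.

4.911

With k distinct categories already seen, the next new one arrives after an expected 9/(9-k) tickets.
Sum over k = 0,...,3: E = 9/9 + 9/8 + 9/7 + 9/6 = 4.9107.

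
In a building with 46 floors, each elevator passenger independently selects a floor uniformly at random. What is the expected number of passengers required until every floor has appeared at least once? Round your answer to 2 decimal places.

203.17

Split into phases: going from k distinct to k+1 distinct takes on average 46/(46-k) passengers.
E[T] = 46/46 + 46/45 + 46/44 + ... + 46/2 + 46/1 = 46·H_{46}.
H_{46} = 4.417, so E[T] = 203.168.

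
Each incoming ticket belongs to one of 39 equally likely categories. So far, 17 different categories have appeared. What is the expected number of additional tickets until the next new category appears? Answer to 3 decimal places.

The number of tickets until the next new category is geometric with success probability 22/39, so its mean is 39/22.
E = 39/22 = 1.7727.

1.773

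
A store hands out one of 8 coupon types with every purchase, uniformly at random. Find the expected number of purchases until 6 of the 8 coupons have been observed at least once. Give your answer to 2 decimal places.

9.74

Going from k to k+1 distinct takes a geometric number of purchases with mean 8/(8-k).
Sum over k = 0,...,5: E = 8/8 + 8/7 + 8/6 + 8/5 + 8/4 + 8/3 = 9.743.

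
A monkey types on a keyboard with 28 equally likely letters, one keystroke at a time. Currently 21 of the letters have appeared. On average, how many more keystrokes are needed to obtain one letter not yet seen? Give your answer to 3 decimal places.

4.000

The number of keystrokes until the next new letter is geometric with success probability 7/28, so its mean is 28/7.
E = 28/7 = 4.0000.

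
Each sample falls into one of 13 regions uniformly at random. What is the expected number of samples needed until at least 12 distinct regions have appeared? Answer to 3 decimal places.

28.342

Going from k to k+1 distinct takes a geometric number of samples with mean 13/(13-k).
Sum over k = 0,...,11: E = 13/13 + 13/12 + 13/11 + ... + 13/3 + 13/2 = 28.3417.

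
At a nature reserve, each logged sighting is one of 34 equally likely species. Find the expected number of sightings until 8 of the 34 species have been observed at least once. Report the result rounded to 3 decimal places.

8.969

With k distinct species already seen, the next new one arrives after an expected 34/(34-k) sightings.
Sum over k = 0,...,7: E = 34/34 + 34/33 + 34/32 + ... + 34/28 + 34/27 = 8.9689.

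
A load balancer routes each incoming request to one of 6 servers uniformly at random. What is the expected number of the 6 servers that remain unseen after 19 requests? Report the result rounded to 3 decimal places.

0.188

For each server, P(unseen after 19) = (5/6)^19 = 0.0313.
By linearity of expectation, E[unseen] = 6·(5/6)^19 = 0.1878.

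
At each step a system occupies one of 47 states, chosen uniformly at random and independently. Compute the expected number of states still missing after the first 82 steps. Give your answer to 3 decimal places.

8.058

For each state, P(unseen after 82) = (46/47)^82 = 0.1714.
By linearity of expectation, E[unseen] = 47·(46/47)^82 = 8.0578.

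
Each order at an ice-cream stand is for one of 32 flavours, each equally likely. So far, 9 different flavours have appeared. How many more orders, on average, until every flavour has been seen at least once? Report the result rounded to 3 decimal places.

From k distinct to k+1 distinct takes on average 32/(32-k) orders.
Sum over k = 9,...,31: E = 32/23 + 32/22 + 32/21 + ... + 32/2 + 32/1 = 119.4973.

119.497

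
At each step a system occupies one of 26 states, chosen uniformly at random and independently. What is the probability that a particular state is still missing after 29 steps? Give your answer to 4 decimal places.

0.3207

Each step misses the fixed state with probability (26-1)/26 = 25/26, independently.
P(still missing after 29) = (25/26)^29 = 0.32065.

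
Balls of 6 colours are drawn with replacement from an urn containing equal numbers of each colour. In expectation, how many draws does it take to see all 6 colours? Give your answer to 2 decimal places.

14.70

After k distinct colours have appeared, the next draw gives a new one with probability (6-k)/6, so the expected wait for the (k+1)-th is 6/(6-k).
E[T] = 6/6 + 6/5 + 6/4 + 6/3 + 6/2 + 6/1 = 6·H_{6}.
H_{6} = 2.450, so E[T] = 14.700.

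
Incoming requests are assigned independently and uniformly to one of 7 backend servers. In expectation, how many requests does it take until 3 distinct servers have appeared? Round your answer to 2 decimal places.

3.57

With k distinct servers already seen, the next new one arrives after an expected 7/(7-k) requests.
Sum over k = 0,...,2: E = 7/7 + 7/6 + 7/5 = 3.567.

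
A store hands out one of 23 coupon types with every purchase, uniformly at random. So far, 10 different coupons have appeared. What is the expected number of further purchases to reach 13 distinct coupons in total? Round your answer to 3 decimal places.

5.777

From k distinct to k+1 distinct takes on average 23/(23-k) purchases.
Sum over k = 10,...,12: E = 23/13 + 23/12 + 23/11 = 5.7768.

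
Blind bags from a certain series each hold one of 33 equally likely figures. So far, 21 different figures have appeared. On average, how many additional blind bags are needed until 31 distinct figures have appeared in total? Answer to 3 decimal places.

From k distinct to k+1 distinct takes on average 33/(33-k) blind bags.
Sum over k = 21,...,30: E = 33/12 + 33/11 + 33/10 + ... + 33/4 + 33/3 = 52.9060.

52.906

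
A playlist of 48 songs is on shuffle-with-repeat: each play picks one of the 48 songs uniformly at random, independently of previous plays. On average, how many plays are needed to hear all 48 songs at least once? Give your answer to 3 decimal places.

214.022

Split into phases: going from k distinct to k+1 distinct takes on average 48/(48-k) plays.
E[T] = 48/48 + 48/47 + 48/46 + ... + 48/2 + 48/1 = 48·H_{48}.
H_{48} = 4.4588, so E[T] = 214.0223.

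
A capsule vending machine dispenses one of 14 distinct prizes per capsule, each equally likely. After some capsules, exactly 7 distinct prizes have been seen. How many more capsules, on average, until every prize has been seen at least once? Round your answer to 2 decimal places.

From k distinct to k+1 distinct takes on average 14/(14-k) capsules.
Sum over k = 7,...,13: E = 14/7 + 14/6 + 14/5 + ... + 14/2 + 14/1 = 36.300.

36.30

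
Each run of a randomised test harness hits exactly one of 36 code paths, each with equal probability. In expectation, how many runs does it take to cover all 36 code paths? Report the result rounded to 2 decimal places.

After k distinct code paths have appeared, the next run gives a new one with probability (36-k)/36, so the expected wait for the (k+1)-th is 36/(36-k).
E[T] = 36/36 + 36/35 + 36/34 + ... + 36/2 + 36/1 = 36·H_{36}.
H_{36} = 4.175, so E[T] = 150.284.

150.28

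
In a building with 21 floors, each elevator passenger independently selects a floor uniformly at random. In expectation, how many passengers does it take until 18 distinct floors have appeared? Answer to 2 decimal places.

38.05

With k distinct floors already seen, the next new one arrives after an expected 21/(21-k) passengers.
Sum over k = 0,...,17: E = 21/21 + 21/20 + 21/19 + ... + 21/5 + 21/4 = 38.053.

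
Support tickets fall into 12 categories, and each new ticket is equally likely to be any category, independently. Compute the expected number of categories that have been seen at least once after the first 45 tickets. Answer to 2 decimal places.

For each category, P(seen in 45 tickets) = 1 - (11/12)^45 = 0.980.
By linearity of expectation, E[distinct seen] = 12·(1 - (11/12)^45) = 11.761.

11.76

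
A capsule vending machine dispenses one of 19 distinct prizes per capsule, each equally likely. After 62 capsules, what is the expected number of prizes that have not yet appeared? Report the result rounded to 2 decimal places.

For each prize, P(unseen after 62) = (18/19)^62 = 0.035.
By linearity of expectation, E[unseen] = 19·(18/19)^62 = 0.665.

0.67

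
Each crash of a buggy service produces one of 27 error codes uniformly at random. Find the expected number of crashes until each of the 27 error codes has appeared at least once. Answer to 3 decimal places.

After k distinct error codes have appeared, the next crash gives a new one with probability (27-k)/27, so the expected wait for the (k+1)-th is 27/(27-k).
E[T] = 27/27 + 27/26 + 27/25 + ... + 27/2 + 27/1 = 27·H_{27}.
H_{27} = 3.8915, so E[T] = 105.0693.

105.069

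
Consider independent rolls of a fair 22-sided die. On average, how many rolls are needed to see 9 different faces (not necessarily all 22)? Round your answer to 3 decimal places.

11.235

Going from k to k+1 distinct takes a geometric number of rolls with mean 22/(22-k).
Sum over k = 0,...,8: E = 22/22 + 22/21 + 22/20 + ... + 22/15 + 22/14 = 11.2349.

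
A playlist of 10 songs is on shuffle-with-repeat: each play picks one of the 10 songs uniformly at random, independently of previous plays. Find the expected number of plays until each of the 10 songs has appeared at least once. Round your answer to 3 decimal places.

29.290

Split into phases: going from k distinct to k+1 distinct takes on average 10/(10-k) plays.
E[T] = 10/10 + 10/9 + 10/8 + ... + 10/2 + 10/1 = 10·H_{10}.
H_{10} = 2.9290, so E[T] = 29.2897.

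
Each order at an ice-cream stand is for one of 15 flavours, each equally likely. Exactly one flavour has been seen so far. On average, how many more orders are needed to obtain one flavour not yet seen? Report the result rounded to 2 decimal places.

The number of orders until the next new flavour is geometric with success probability 14/15, so its mean is 15/14.
E = 15/14 = 1.071.

1.07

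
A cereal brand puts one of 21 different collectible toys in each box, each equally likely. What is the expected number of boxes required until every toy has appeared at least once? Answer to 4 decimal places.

After k distinct toys have appeared, the next box gives a new one with probability (21-k)/21, so the expected wait for the (k+1)-th is 21/(21-k).
E[T] = 21/21 + 21/20 + 21/19 + ... + 21/2 + 21/1 = 21·H_{21}.
H_{21} = 3.64536, so E[T] = 76.55253.

76.5525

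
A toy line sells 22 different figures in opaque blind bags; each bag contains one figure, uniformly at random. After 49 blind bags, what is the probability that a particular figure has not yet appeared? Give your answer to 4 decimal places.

On each blind bag the fixed figure fails to appear with probability 21/22.
P(still missing after 49) = (21/22)^49 = 0.10234.

0.1023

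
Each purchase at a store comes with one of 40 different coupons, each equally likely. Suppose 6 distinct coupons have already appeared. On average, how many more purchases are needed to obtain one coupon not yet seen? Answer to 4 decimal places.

1.1765

Each purchase yields a new coupon with probability (40-6)/40 = 34/40, so the wait is geometric with mean 40/34.
E = 40/34 = 1.17647.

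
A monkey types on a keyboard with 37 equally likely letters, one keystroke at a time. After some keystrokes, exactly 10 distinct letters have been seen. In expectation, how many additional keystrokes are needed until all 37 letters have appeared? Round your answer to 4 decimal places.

The wait to go from k to k+1 distinct letters is geometric with mean 37/(37-k).
Sum over k = 10,...,36: E = 37/27 + 37/26 + 37/25 + ... + 37/2 + 37/1 = 143.98390.

143.9839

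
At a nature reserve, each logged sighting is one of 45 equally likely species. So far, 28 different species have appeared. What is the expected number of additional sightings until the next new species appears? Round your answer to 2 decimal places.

2.65

The number of sightings until the next new species is geometric with success probability 17/45, so its mean is 45/17.
E = 45/17 = 2.647.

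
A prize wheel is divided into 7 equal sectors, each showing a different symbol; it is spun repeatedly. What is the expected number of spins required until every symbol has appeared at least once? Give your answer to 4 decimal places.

After k distinct symbols have appeared, the next spin gives a new one with probability (7-k)/7, so the expected wait for the (k+1)-th is 7/(7-k).
E[T] = 7/7 + 7/6 + 7/5 + ... + 7/2 + 7/1 = 7·H_{7}.
H_{7} = 2.59286, so E[T] = 18.15000.

18.1500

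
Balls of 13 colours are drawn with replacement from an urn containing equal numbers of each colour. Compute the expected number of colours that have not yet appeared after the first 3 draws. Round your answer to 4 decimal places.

10.2249

For each colour, P(unseen after 3) = (12/13)^3 = 0.78653.
By linearity of expectation, E[unseen] = 13·(12/13)^3 = 10.22485.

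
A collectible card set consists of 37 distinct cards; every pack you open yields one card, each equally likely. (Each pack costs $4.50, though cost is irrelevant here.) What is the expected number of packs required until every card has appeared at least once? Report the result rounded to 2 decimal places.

155.46

The wait to go from k to k+1 distinct cards is geometric with mean 37/(37-k).
E[T] = 37/37 + 37/36 + 37/35 + ... + 37/2 + 37/1 = 37·H_{37}.
H_{37} = 4.202, so E[T] = 155.459.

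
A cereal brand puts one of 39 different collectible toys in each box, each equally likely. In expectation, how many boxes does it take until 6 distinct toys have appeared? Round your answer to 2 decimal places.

Going from k to k+1 distinct takes a geometric number of boxes with mean 39/(39-k).
Sum over k = 0,...,5: E = 39/39 + 39/38 + 39/37 + 39/36 + 39/35 + 39/34 = 6.425.

6.43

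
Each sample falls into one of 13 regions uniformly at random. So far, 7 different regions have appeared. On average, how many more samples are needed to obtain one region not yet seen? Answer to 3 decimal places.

Each sample yields a new region with probability (13-7)/13 = 6/13, so the wait is geometric with mean 13/6.
E = 13/6 = 2.1667.

2.167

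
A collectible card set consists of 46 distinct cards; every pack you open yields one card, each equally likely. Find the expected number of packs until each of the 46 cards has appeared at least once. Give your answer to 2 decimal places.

The wait to go from k to k+1 distinct cards is geometric with mean 46/(46-k).
E[T] = 46/46 + 46/45 + 46/44 + ... + 46/2 + 46/1 = 46·H_{46}.
H_{46} = 4.417, so E[T] = 203.168.

203.17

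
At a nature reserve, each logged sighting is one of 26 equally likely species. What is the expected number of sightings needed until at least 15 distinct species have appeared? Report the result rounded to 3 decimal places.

21.698

With k distinct species already seen, the next new one arrives after an expected 26/(26-k) sightings.
Sum over k = 0,...,14: E = 26/26 + 26/25 + 26/24 + ... + 26/13 + 26/12 = 21.6981.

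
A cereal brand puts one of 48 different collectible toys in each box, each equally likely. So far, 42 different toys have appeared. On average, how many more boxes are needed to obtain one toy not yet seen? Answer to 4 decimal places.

The number of boxes until the next new toy is geometric with success probability 6/48, so its mean is 48/6.
E = 48/6 = 8.00000.

8.0000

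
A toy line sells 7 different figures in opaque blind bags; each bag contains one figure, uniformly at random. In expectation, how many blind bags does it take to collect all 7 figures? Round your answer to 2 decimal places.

18.15

The wait to go from k to k+1 distinct figures is geometric with mean 7/(7-k).
E[T] = 7/7 + 7/6 + 7/5 + ... + 7/2 + 7/1 = 7·H_{7}.
H_{7} = 2.593, so E[T] = 18.150.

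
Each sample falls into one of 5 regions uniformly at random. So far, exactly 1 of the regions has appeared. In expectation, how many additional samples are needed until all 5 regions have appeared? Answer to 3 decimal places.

10.417

From k distinct to k+1 distinct takes on average 5/(5-k) samples.
Sum over k = 1,...,4: E = 5/4 + 5/3 + 5/2 + 5/1 = 10.4167.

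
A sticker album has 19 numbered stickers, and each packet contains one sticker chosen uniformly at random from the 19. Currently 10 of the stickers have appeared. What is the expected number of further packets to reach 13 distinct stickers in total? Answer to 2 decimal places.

With k distinct stickers already seen, the next new one takes an expected 19/(19-k) packets.
Sum over k = 10,...,12: E = 19/9 + 19/8 + 19/7 = 7.200.

7.20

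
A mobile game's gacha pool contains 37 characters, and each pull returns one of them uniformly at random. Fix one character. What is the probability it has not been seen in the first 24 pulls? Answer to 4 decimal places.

0.5181

Each pull misses the fixed character with probability (37-1)/37 = 36/37, independently.
P(still missing after 24) = (36/37)^24 = 0.51811.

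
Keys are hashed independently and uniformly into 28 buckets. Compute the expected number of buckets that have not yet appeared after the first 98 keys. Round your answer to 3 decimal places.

For each bucket, P(unseen after 98) = (27/28)^98 = 0.0283.
By linearity of expectation, E[unseen] = 28·(27/28)^98 = 0.7931.

0.793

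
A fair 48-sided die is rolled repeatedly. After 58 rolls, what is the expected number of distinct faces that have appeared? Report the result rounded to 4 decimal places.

For each face, P(seen in 58 rolls) = 1 - (47/48)^58 = 0.70509.
By linearity of expectation, E[distinct seen] = 48·(1 - (47/48)^58) = 33.84450.

33.8445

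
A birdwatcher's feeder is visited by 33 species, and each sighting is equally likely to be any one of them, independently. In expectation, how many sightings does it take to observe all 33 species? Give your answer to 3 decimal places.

134.930

The wait to go from k to k+1 distinct species is geometric with mean 33/(33-k).
E[T] = 33/33 + 33/32 + 33/31 + ... + 33/2 + 33/1 = 33·H_{33}.
H_{33} = 4.0888, so E[T] = 134.9303.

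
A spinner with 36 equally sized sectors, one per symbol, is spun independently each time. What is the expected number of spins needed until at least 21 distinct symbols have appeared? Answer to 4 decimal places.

Going from k to k+1 distinct takes a geometric number of spins with mean 36/(36-k).
Sum over k = 0,...,20: E = 36/36 + 36/35 + 36/34 + ... + 36/17 + 36/16 = 30.82789.

30.8279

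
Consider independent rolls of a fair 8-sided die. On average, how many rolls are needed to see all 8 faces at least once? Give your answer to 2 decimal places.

The wait to go from k to k+1 distinct faces is geometric with mean 8/(8-k).
E[T] = 8/8 + 8/7 + 8/6 + ... + 8/2 + 8/1 = 8·H_{8}.
H_{8} = 2.718, so E[T] = 21.743.

21.74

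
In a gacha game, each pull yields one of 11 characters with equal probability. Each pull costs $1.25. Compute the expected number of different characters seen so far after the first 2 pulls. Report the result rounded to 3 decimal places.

For each character, P(seen in 2 pulls) = 1 - (10/11)^2 = 0.1736.
By linearity of expectation, E[distinct seen] = 11·(1 - (10/11)^2) = 1.9091.

1.909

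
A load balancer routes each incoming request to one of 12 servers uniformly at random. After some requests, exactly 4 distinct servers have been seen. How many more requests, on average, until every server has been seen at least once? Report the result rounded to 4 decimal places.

From k distinct to k+1 distinct takes on average 12/(12-k) requests.
Sum over k = 4,...,11: E = 12/8 + 12/7 + 12/6 + ... + 12/2 + 12/1 = 32.61429.

32.6143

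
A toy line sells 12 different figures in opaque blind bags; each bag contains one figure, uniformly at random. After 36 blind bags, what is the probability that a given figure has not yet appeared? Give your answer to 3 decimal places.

Each blind bag misses the fixed figure with probability (12-1)/12 = 11/12, independently.
P(still missing after 36) = (11/12)^36 = 0.0436.

0.044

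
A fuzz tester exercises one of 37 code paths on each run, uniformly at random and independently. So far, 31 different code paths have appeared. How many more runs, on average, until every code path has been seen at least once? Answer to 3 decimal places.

The wait to go from k to k+1 distinct code paths is geometric with mean 37/(37-k).
Sum over k = 31,...,36: E = 37/6 + 37/5 + 37/4 + 37/3 + 37/2 + 37/1 = 90.6500.

90.650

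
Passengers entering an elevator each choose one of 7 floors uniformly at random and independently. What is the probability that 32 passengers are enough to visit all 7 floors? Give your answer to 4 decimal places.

Let A_i be the event that floor i is missing after 32 passengers. By inclusion–exclusion on the A_i,
P(all seen) = Σ_{j=0}^{7} (-1)^j C(7,j)((7-j)/7)^32
= 1.00000 - 0.05044 + 0.00044 - 0.00000 + 0.00000 - 0.00000 + 0.00000 - 0.00000
= 0.95000.

0.9500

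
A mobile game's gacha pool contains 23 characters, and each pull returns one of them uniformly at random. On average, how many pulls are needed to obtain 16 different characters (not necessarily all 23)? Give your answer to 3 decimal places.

26.253

Going from k to k+1 distinct takes a geometric number of pulls with mean 23/(23-k).
Sum over k = 0,...,15: E = 23/23 + 23/22 + 23/21 + ... + 23/9 + 23/8 = 26.2530.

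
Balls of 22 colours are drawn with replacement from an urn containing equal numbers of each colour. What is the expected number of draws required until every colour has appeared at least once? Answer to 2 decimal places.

The wait to go from k to k+1 distinct colours is geometric with mean 22/(22-k).
E[T] = 22/22 + 22/21 + 22/20 + ... + 22/2 + 22/1 = 22·H_{22}.
H_{22} = 3.691, so E[T] = 81.198.

81.20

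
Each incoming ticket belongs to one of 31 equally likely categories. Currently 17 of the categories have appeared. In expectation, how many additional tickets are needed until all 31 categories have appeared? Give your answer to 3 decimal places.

100.798

From k distinct to k+1 distinct takes on average 31/(31-k) tickets.
Sum over k = 17,...,30: E = 31/14 + 31/13 + 31/12 + ... + 31/2 + 31/1 = 100.7984.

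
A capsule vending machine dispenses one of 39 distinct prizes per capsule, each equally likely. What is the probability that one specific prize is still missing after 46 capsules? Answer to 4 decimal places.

0.3027

Each capsule misses the fixed prize with probability (39-1)/39 = 38/39, independently.
P(still missing after 46) = (38/39)^46 = 0.30274.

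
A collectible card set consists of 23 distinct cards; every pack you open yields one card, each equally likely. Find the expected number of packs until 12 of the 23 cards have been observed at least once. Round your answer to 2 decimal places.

Going from k to k+1 distinct takes a geometric number of packs with mean 23/(23-k).
Sum over k = 0,...,11: E = 23/23 + 23/22 + 23/21 + ... + 23/13 + 23/12 = 16.432.

16.43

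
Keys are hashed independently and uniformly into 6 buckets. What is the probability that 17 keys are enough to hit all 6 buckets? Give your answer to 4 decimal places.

Let A_i be the event that bucket i is missing after 17 keys. By inclusion–exclusion on the A_i,
P(all seen) = Σ_{j=0}^{6} (-1)^j C(6,j)((6-j)/6)^17
= 1.00000 - 0.27044 + 0.01522 - 0.00015 + 0.00000 - 0.00000 + 0.00000
= 0.74463.

0.7446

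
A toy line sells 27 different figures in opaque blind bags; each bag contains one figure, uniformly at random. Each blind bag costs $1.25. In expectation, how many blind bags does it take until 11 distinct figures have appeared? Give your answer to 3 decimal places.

13.790

With k distinct figures already seen, the next new one arrives after an expected 27/(27-k) blind bags.
Sum over k = 0,...,10: E = 27/27 + 27/26 + 27/25 + ... + 27/18 + 27/17 = 13.7896.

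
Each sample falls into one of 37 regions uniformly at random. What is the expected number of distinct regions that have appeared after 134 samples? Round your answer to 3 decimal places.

36.059

For each region, P(seen in 134 samples) = 1 - (36/37)^134 = 0.9746.
By linearity of expectation, E[distinct seen] = 37·(1 - (36/37)^134) = 36.0587.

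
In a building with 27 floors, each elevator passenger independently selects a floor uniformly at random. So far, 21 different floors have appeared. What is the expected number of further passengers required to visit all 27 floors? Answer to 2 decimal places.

With k distinct floors already seen, the next new one takes an expected 27/(27-k) passengers.
Sum over k = 21,...,26: E = 27/6 + 27/5 + 27/4 + 27/3 + 27/2 + 27/1 = 66.150.

66.15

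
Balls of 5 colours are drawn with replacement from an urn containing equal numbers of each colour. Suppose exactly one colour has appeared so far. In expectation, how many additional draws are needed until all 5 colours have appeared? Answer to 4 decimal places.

10.4167

The wait to go from k to k+1 distinct colours is geometric with mean 5/(5-k).
Sum over k = 1,...,4: E = 5/4 + 5/3 + 5/2 + 5/1 = 10.41667.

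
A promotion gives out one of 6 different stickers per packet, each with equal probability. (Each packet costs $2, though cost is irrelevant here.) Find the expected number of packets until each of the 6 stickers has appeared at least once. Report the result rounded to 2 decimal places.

After k distinct stickers have appeared, the next packet gives a new one with probability (6-k)/6, so the expected wait for the (k+1)-th is 6/(6-k).
E[T] = 6/6 + 6/5 + 6/4 + 6/3 + 6/2 + 6/1 = 6·H_{6}.
H_{6} = 2.450, so E[T] = 14.700.

14.70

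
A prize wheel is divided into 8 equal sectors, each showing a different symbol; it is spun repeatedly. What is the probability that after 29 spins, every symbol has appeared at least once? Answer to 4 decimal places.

Let A_i be the event that symbol i is missing after 29 spins. By inclusion–exclusion on the A_i,
P(all seen) = Σ_{j=0}^{8} (-1)^j C(8,j)((8-j)/8)^29
= 1.00000 - 0.16647 + 0.00667 - 0.00007 + 0.00000 - 0.00000 + 0.00000 - 0.00000 + 0.00000
= 0.84013.

0.8401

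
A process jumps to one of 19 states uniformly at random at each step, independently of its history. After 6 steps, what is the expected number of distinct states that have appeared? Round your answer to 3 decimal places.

5.264

For each state, P(seen in 6 steps) = 1 - (18/19)^6 = 0.2770.
By linearity of expectation, E[distinct seen] = 19·(1 - (18/19)^6) = 5.2638.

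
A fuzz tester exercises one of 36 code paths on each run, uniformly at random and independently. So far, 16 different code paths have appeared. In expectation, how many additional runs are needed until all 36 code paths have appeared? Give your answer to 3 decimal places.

With k distinct code paths already seen, the next new one takes an expected 36/(36-k) runs.
Sum over k = 16,...,35: E = 36/20 + 36/19 + 36/18 + ... + 36/2 + 36/1 = 129.5186.

129.519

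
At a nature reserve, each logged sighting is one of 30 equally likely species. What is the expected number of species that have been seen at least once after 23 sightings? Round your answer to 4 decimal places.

16.2442

For each species, P(seen in 23 sightings) = 1 - (29/30)^23 = 0.54147.
By linearity of expectation, E[distinct seen] = 30·(1 - (29/30)^23) = 16.24418.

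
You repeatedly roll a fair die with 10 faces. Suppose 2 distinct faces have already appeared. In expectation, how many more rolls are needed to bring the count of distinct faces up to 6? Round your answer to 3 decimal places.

6.345

With k distinct faces already seen, the next new one takes an expected 10/(10-k) rolls.
Sum over k = 2,...,5: E = 10/8 + 10/7 + 10/6 + 10/5 = 6.3452.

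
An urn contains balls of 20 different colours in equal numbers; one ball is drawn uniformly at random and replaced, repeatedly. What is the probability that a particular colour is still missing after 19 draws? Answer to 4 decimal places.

0.3774

On each draw the fixed colour fails to appear with probability 19/20.
P(still missing after 19) = (19/20)^19 = 0.37735.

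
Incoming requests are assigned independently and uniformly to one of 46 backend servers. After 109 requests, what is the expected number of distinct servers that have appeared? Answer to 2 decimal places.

For each server, P(seen in 109 requests) = 1 - (45/46)^109 = 0.909.
By linearity of expectation, E[distinct seen] = 46·(1 - (45/46)^109) = 41.809.

41.81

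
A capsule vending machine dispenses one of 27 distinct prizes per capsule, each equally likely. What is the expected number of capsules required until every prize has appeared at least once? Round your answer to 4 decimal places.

105.0693

The wait to go from k to k+1 distinct prizes is geometric with mean 27/(27-k).
E[T] = 27/27 + 27/26 + 27/25 + ... + 27/2 + 27/1 = 27·H_{27}.
H_{27} = 3.89146, so E[T] = 105.06933.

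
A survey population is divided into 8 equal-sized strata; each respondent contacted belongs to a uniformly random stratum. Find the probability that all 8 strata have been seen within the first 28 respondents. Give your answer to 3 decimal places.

By inclusion–exclusion over which strata are missing,
P(all seen) = Σ_{j=0}^{8} (-1)^j C(8,j)((8-j)/8)^28
= 1.0000 - 0.1902 + 0.0089 - 0.0001 + 0.0000 - 0.0000 + 0.0000 - 0.0000 + 0.0000
= 0.8185.

0.819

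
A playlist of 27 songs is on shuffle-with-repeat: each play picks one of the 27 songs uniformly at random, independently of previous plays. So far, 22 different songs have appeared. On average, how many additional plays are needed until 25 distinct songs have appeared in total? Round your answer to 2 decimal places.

21.15

The wait to go from k to k+1 distinct songs is geometric with mean 27/(27-k).
Sum over k = 22,...,24: E = 27/5 + 27/4 + 27/3 = 21.150.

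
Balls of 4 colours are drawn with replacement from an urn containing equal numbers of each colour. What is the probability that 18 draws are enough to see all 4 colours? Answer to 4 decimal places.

0.9775

By inclusion–exclusion over which colours are missing,
P(all seen) = Σ_{j=0}^{4} (-1)^j C(4,j)((4-j)/4)^18
= 1.00000 - 0.02255 + 0.00002 - 0.00000 + 0.00000
= 0.97747.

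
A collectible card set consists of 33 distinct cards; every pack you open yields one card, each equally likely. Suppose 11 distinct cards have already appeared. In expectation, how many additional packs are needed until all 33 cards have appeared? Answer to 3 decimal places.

The wait to go from k to k+1 distinct cards is geometric with mean 33/(33-k).
Sum over k = 11,...,32: E = 33/22 + 33/21 + 33/20 + ... + 33/2 + 33/1 = 121.7968.

121.797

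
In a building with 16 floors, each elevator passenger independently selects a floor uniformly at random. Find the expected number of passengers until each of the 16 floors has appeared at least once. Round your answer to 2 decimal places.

54.09

After k distinct floors have appeared, the next passenger gives a new one with probability (16-k)/16, so the expected wait for the (k+1)-th is 16/(16-k).
E[T] = 16/16 + 16/15 + 16/14 + ... + 16/2 + 16/1 = 16·H_{16}.
H_{16} = 3.381, so E[T] = 54.092.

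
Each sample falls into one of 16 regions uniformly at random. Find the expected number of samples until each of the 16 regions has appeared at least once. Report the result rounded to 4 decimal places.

The wait to go from k to k+1 distinct regions is geometric with mean 16/(16-k).
E[T] = 16/16 + 16/15 + 16/14 + ... + 16/2 + 16/1 = 16·H_{16}.
H_{16} = 3.38073, so E[T] = 54.09166.

54.0917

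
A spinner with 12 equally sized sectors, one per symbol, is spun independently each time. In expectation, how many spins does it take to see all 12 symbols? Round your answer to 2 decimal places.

37.24

Split into phases: going from k distinct to k+1 distinct takes on average 12/(12-k) spins.
E[T] = 12/12 + 12/11 + 12/10 + ... + 12/2 + 12/1 = 12·H_{12}.
H_{12} = 3.103, so E[T] = 37.239.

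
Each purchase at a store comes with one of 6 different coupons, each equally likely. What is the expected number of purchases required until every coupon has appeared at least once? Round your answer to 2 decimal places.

Split into phases: going from k distinct to k+1 distinct takes on average 6/(6-k) purchases.
E[T] = 6/6 + 6/5 + 6/4 + 6/3 + 6/2 + 6/1 = 6·H_{6}.
H_{6} = 2.450, so E[T] = 14.700.

14.70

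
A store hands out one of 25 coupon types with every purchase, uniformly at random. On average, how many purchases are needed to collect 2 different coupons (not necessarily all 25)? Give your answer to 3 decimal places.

With k distinct coupons already seen, the next new one arrives after an expected 25/(25-k) purchases.
Sum over k = 0,...,1: E = 25/25 + 25/24 = 2.0417.

2.042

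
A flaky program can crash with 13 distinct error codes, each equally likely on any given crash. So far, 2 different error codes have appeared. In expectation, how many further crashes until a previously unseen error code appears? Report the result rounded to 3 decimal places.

1.182

Each crash yields a new error code with probability (13-2)/13 = 11/13, so the wait is geometric with mean 13/11.
E = 13/11 = 1.1818.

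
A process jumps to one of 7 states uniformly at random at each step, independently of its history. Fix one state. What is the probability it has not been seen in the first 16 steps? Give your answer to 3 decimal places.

On each step the fixed state fails to appear with probability 6/7.
P(still missing after 16) = (6/7)^16 = 0.0849.

0.085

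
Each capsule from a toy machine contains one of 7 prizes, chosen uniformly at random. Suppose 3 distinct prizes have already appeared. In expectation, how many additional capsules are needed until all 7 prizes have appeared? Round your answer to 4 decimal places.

With k distinct prizes already seen, the next new one takes an expected 7/(7-k) capsules.
Sum over k = 3,...,6: E = 7/4 + 7/3 + 7/2 + 7/1 = 14.58333.

14.5833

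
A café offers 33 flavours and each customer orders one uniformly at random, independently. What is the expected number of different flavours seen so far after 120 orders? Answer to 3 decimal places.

For each flavour, P(seen in 120 orders) = 1 - (32/33)^120 = 0.9751.
By linearity of expectation, E[distinct seen] = 33·(1 - (32/33)^120) = 32.1781.

32.178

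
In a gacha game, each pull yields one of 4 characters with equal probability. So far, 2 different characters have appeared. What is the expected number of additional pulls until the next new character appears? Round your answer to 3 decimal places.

2.000

The number of pulls until the next new character is geometric with success probability 2/4, so its mean is 4/2.
E = 4/2 = 2.0000.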